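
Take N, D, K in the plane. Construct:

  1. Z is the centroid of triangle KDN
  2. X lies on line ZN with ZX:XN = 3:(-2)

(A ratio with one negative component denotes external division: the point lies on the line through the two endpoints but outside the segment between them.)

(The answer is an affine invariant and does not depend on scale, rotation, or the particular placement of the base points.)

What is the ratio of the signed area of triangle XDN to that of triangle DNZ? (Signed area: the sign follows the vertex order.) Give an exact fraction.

Work in coordinates with N = (0, 0), D = (1, 0), K = (0, 1).
1. Z is the centroid of triangle KDN ⇒ Z = (1/3, 1/3)
2. X lies on line ZN with ZX:XN = 3:(-2) ⇒ X = (-2/3, -2/3)
2·[XDN] = 2/3, 2·[DNZ] = -1/3
[XDN]:[DNZ] = 2/3:-1/3 = -2

[XDN]:[DNZ] = -2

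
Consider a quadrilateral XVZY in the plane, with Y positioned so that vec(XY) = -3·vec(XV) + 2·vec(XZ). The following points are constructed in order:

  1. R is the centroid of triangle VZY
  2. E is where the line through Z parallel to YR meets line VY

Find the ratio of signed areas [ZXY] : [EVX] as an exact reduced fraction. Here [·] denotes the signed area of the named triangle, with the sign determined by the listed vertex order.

[ZXY]:[EVX] = 3/4

Choose coordinates X = (0, 0), V = (1, 0), Z = (0, 1), Y = (-3, 2).
1. R is the centroid of triangle VZY ⇒ R = (-2/3, 1)
2. E is where the line through Z parallel to YR meets line VY ⇒ E = (-7, 4)
2·[ZXY] = -3, 2·[EVX] = -4
[ZXY]:[EVX] = -3:-4 = 3/4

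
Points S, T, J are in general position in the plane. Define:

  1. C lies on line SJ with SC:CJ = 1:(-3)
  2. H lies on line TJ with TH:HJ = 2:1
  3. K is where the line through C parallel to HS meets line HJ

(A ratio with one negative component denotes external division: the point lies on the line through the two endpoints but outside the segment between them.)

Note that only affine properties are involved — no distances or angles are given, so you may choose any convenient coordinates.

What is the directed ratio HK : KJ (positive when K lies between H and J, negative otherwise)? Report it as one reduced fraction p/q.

HK:KJ = -1/3

Choose coordinates S = (0, 0), T = (1, 0), J = (0, 1).
1. C lies on line SJ with SC:CJ = 1:(-3) ⇒ C = (0, -1/2)
2. H lies on line TJ with TH:HJ = 2:1 ⇒ H = (1/3, 2/3)
3. K is where the line through C parallel to HS meets line HJ ⇒ K = (1/2, 1/2)
K = H + t·(J−H) with t = -1/2, so HK:KJ = t:(1−t) = -1/2:3/2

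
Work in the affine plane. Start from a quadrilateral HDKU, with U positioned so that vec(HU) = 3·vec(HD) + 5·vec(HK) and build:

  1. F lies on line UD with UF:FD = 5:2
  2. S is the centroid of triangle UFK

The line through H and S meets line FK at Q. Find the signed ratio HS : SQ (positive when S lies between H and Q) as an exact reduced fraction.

HS:SQ = -68/35

Set H = (0, 0), D = (1, 0), K = (0, 1), U = (3, 5); any affine frame gives the same invariant.
1. F lies on line UD with UF:FD = 5:2 ⇒ F = (11/7, 10/7)
2. S is the centroid of triangle UFK ⇒ S = (32/21, 52/21)
line HS meets FK at Q = (88/119, 143/119)
S = H + t·(Q−H) with t = 68/33, so HS:SQ = 68/33:-35/33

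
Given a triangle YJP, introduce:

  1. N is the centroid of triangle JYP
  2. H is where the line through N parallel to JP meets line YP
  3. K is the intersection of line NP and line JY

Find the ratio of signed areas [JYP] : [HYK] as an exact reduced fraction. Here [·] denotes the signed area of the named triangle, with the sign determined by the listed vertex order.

[JYP]:[HYK] = -3

Set Y = (0, 0), J = (1, 0), P = (0, 1); any affine frame gives the same invariant.
1. N is the centroid of triangle JYP ⇒ N = (1/3, 1/3)
2. H is where the line through N parallel to JP meets line YP ⇒ H = (0, 2/3)
3. K is the intersection of line NP and line JY ⇒ K = (1/2, 0)
2·[JYP] = -1, 2·[HYK] = 1/3
[JYP]:[HYK] = -1:1/3 = -3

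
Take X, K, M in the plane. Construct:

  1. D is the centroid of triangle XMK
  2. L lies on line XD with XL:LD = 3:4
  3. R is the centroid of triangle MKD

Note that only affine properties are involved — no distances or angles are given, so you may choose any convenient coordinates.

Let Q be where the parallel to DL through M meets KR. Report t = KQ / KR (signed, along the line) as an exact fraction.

Work in coordinates with X = (0, 0), K = (1, 0), M = (0, 1).
1. D is the centroid of triangle XMK ⇒ D = (1/3, 1/3)
2. L lies on line XD with XL:LD = 3:4 ⇒ L = (1/7, 1/7)
3. R is the centroid of triangle MKD ⇒ R = (4/9, 4/9)
through M parallel to DL: direction (-4/21, -4/21); meets KR at Q = (-1/9, 8/9)
Q = K + t·(R−K) with t = 2

t = 2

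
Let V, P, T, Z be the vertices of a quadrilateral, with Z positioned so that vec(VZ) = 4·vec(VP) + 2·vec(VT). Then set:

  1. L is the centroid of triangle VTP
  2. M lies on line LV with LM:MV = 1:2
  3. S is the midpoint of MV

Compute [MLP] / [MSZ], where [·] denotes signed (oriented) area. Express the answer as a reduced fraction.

Set V = (0, 0), P = (1, 0), T = (0, 1), Z = (4, 2); any affine frame gives the same invariant.
1. L is the centroid of triangle VTP ⇒ L = (1/3, 1/3)
2. M lies on line LV with LM:MV = 1:2 ⇒ M = (2/9, 2/9)
3. S is the midpoint of MV ⇒ S = (1/9, 1/9)
2·[MLP] = -1/9, 2·[MSZ] = 2/9
[MLP]:[MSZ] = -1/9:2/9 = -1/2

[MLP]:[MSZ] = -1/2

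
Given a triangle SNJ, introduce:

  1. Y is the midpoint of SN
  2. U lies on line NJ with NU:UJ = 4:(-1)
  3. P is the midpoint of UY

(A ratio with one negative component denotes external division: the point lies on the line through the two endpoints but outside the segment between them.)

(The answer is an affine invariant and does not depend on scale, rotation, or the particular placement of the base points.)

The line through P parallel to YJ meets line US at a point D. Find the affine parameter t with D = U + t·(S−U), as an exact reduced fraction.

t = -1/4

Choose coordinates S = (0, 0), N = (1, 0), J = (0, 1).
1. Y is the midpoint of SN ⇒ Y = (1/2, 0)
2. U lies on line NJ with NU:UJ = 4:(-1) ⇒ U = (-1/3, 4/3)
3. P is the midpoint of UY ⇒ P = (1/12, 2/3)
through P parallel to YJ: direction (-1/2, 1); meets US at D = (-5/12, 5/3)
D = U + t·(S−U) with t = -1/4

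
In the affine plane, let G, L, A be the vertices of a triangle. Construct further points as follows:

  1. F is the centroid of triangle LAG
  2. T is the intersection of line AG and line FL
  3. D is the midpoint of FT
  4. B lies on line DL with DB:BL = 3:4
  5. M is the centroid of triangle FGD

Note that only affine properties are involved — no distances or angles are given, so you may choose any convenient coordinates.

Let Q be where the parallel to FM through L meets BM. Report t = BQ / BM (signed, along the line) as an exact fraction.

t = -5/2

Work in coordinates with G = (0, 0), L = (1, 0), A = (0, 1).
1. F is the centroid of triangle LAG ⇒ F = (1/3, 1/3)
2. T is the intersection of line AG and line FL ⇒ T = (0, 1/2)
3. D is the midpoint of FT ⇒ D = (1/6, 5/12)
4. B lies on line DL with DB:BL = 3:4 ⇒ B = (11/21, 5/21)
5. M is the centroid of triangle FGD ⇒ M = (1/6, 1/4)
through L parallel to FM: direction (-1/6, -1/12); meets BM at Q = (17/12, 5/24)
Q = B + t·(M−B) with t = -5/2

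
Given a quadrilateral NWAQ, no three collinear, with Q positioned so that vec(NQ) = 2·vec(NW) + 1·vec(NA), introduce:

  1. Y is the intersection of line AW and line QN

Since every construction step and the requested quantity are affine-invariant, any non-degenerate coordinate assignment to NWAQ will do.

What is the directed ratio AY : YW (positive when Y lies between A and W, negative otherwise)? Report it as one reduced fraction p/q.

AY:YW = 2

Set N = (0, 0), W = (1, 0), A = (0, 1), Q = (2, 1); any affine frame gives the same invariant.
1. Y is the intersection of line AW and line QN ⇒ Y = (2/3, 1/3)
Y = A + t·(W−A) with t = 2/3, so AY:YW = t:(1−t) = 2/3:1/3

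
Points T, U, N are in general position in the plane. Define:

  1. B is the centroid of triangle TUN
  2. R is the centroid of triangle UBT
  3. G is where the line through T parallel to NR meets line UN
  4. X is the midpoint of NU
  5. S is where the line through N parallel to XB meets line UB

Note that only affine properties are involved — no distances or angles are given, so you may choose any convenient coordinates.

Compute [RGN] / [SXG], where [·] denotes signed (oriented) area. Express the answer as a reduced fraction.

[RGN]:[SXG] = -4/9

Work in coordinates with T = (0, 0), U = (1, 0), N = (0, 1).
1. B is the centroid of triangle TUN ⇒ B = (1/3, 1/3)
2. R is the centroid of triangle UBT ⇒ R = (4/9, 1/9)
3. G is where the line through T parallel to NR meets line UN ⇒ G = (-1, 2)
4. X is the midpoint of NU ⇒ X = (1/2, 1/2)
5. S is where the line through N parallel to XB meets line UB ⇒ S = (-1/3, 2/3)
2·[RGN] = -4/9, 2·[SXG] = 1
[RGN]:[SXG] = -4/9:1 = -4/9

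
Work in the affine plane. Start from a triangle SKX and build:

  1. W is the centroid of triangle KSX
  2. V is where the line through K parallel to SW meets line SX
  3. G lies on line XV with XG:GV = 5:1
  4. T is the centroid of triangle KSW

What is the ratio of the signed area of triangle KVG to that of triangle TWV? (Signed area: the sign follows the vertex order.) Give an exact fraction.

[KVG]:[TWV] = -3/2

Choose coordinates S = (0, 0), K = (1, 0), X = (0, 1).
1. W is the centroid of triangle KSX ⇒ W = (1/3, 1/3)
2. V is where the line through K parallel to SW meets line SX ⇒ V = (0, -1)
3. G lies on line XV with XG:GV = 5:1 ⇒ G = (0, -2/3)
4. T is the centroid of triangle KSW ⇒ T = (4/9, 1/9)
2·[KVG] = -1/3, 2·[TWV] = 2/9
[KVG]:[TWV] = -1/3:2/9 = -3/2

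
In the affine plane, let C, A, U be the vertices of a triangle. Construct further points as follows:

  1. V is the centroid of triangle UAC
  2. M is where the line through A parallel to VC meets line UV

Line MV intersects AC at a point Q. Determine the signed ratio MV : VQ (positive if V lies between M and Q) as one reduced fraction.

Set C = (0, 0), A = (1, 0), U = (0, 1); any affine frame gives the same invariant.
1. V is the centroid of triangle UAC ⇒ V = (1/3, 1/3)
2. M is where the line through A parallel to VC meets line UV ⇒ M = (2/3, -1/3)
line MV meets AC at Q = (1/2, 0)
V = M + t·(Q−M) with t = 2, so MV:VQ = 2:-1

MV:VQ = -2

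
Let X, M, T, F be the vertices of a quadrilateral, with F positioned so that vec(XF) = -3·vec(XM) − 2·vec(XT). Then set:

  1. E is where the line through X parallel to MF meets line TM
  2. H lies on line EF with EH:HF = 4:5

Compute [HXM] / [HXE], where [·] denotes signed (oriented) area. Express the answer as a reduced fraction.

[HXM]:[HXE] = 19/4

Set X = (0, 0), M = (1, 0), T = (0, 1), F = (-3, -2); any affine frame gives the same invariant.
1. E is where the line through X parallel to MF meets line TM ⇒ E = (2/3, 1/3)
2. H lies on line EF with EH:HF = 4:5 ⇒ H = (-26/27, -19/27)
2·[HXM] = -19/27, 2·[HXE] = -4/27
[HXM]:[HXE] = -19/27:-4/27 = 19/4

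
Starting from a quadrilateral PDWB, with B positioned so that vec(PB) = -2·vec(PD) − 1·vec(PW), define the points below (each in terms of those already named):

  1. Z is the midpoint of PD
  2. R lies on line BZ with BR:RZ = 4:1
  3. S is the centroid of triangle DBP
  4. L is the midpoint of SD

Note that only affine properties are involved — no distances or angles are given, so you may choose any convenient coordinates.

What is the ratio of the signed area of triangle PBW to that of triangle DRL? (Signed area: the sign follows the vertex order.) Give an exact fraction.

[PBW]:[DRL] = -60

Work in coordinates with P = (0, 0), D = (1, 0), W = (0, 1), B = (-2, -1).
1. Z is the midpoint of PD ⇒ Z = (1/2, 0)
2. R lies on line BZ with BR:RZ = 4:1 ⇒ R = (0, -1/5)
3. S is the centroid of triangle DBP ⇒ S = (-1/3, -1/3)
4. L is the midpoint of SD ⇒ L = (1/3, -1/6)
2·[PBW] = -2, 2·[DRL] = 1/30
[PBW]:[DRL] = -2:1/30 = -60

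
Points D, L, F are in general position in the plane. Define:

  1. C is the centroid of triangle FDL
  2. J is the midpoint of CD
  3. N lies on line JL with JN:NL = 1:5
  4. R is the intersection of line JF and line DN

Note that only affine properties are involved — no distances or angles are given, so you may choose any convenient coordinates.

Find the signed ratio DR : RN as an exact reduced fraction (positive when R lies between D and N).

DR:RN = 3/2

Work in coordinates with D = (0, 0), L = (1, 0), F = (0, 1).
1. C is the centroid of triangle FDL ⇒ C = (1/3, 1/3)
2. J is the midpoint of CD ⇒ J = (1/6, 1/6)
3. N lies on line JL with JN:NL = 1:5 ⇒ N = (11/36, 5/36)
4. R is the intersection of line JF and line DN ⇒ R = (11/60, 1/12)
R = D + t·(N−D) with t = 3/5, so DR:RN = t:(1−t) = 3/5:2/5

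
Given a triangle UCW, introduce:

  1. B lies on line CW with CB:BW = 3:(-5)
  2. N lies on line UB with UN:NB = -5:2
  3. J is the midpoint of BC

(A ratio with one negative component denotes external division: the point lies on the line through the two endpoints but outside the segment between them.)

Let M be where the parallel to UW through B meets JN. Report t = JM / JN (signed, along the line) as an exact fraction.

t = 9/29

Set U = (0, 0), C = (1, 0), W = (0, 1); any affine frame gives the same invariant.
1. B lies on line CW with CB:BW = 3:(-5) ⇒ B = (5/2, -3/2)
2. N lies on line UB with UN:NB = -5:2 ⇒ N = (25/6, -5/2)
3. J is the midpoint of BC ⇒ J = (7/4, -3/4)
through B parallel to UW: direction (0, 1); meets JN at M = (5/2, -75/58)
M = J + t·(N−J) with t = 9/29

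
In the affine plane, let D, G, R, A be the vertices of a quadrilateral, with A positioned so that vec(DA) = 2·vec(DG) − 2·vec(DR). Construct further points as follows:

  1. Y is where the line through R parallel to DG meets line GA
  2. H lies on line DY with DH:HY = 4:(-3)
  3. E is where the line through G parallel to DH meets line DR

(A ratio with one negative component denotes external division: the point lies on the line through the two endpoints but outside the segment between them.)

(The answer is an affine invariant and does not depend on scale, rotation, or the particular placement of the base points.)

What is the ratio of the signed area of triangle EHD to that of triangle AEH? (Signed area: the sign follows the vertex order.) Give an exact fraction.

[EHD]:[AEH] = -1/3

Set D = (0, 0), G = (1, 0), R = (0, 1), A = (2, -2); any affine frame gives the same invariant.
1. Y is where the line through R parallel to DG meets line GA ⇒ Y = (1/2, 1)
2. H lies on line DY with DH:HY = 4:(-3) ⇒ H = (2, 4)
3. E is where the line through G parallel to DH meets line DR ⇒ E = (0, -2)
2·[EHD] = 4, 2·[AEH] = -12
[EHD]:[AEH] = 4:-12 = -1/3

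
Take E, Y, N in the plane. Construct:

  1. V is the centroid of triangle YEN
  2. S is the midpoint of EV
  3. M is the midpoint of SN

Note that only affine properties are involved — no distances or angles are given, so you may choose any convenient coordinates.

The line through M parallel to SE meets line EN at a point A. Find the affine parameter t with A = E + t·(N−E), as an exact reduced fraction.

t = 1/2

Assign E = (0, 0), Y = (1, 0), N = (0, 1) — the answer is frame-independent, so this choice is without loss of generality.
1. V is the centroid of triangle YEN ⇒ V = (1/3, 1/3)
2. S is the midpoint of EV ⇒ S = (1/6, 1/6)
3. M is the midpoint of SN ⇒ M = (1/12, 7/12)
through M parallel to SE: direction (-1/6, -1/6); meets EN at A = (0, 1/2)
A = E + t·(N−E) with t = 1/2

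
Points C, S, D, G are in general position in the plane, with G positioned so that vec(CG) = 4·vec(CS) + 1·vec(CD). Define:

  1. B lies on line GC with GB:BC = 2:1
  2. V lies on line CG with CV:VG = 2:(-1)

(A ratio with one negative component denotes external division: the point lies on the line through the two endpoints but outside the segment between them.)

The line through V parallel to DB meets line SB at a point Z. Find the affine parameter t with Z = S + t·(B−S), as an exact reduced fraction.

Work in coordinates with C = (0, 0), S = (1, 0), D = (0, 1), G = (4, 1).
1. B lies on line GC with GB:BC = 2:1 ⇒ B = (4/3, 1/3)
2. V lies on line CG with CV:VG = 2:(-1) ⇒ V = (8, 2)
through V parallel to DB: direction (4/3, -2/3); meets SB at Z = (14/3, 11/3)
Z = S + t·(B−S) with t = 11

t = 11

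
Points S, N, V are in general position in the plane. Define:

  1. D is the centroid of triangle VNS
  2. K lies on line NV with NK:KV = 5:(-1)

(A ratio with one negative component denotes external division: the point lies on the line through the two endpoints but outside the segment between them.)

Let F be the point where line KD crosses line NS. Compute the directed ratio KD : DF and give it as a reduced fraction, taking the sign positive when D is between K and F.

KD:DF = 11/4

Work in coordinates with S = (0, 0), N = (1, 0), V = (0, 1).
1. D is the centroid of triangle VNS ⇒ D = (1/3, 1/3)
2. K lies on line NV with NK:KV = 5:(-1) ⇒ K = (-1/4, 5/4)
line KD meets NS at F = (6/11, 0)
D = K + t·(F−K) with t = 11/15, so KD:DF = 11/15:4/15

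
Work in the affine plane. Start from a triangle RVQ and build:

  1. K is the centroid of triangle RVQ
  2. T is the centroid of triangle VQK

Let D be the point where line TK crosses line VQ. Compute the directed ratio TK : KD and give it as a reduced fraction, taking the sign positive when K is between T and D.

TK:KD = -2/3

Assign R = (0, 0), V = (1, 0), Q = (0, 1) — the answer is frame-independent, so this choice is without loss of generality.
1. K is the centroid of triangle RVQ ⇒ K = (1/3, 1/3)
2. T is the centroid of triangle VQK ⇒ T = (4/9, 4/9)
line TK meets VQ at D = (1/2, 1/2)
K = T + t·(D−T) with t = -2, so TK:KD = -2:3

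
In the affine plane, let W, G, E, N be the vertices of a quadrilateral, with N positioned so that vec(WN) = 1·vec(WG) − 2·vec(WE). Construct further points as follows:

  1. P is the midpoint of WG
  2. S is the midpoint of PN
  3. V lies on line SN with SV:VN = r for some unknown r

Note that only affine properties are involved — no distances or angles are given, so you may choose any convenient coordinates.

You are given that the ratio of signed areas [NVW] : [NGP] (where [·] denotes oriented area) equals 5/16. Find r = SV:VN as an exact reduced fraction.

r = 3/5

Work in coordinates with W = (0, 0), G = (1, 0), E = (0, 1), N = (1, -2).
1. P is the midpoint of WG ⇒ P = (1/2, 0)
2. S is the midpoint of PN ⇒ S = (3/4, -1)
3. With SV:VN = r, write λ = r/(r+1) so V = S + λ·(N−S); V is affine-linear in λ
Every point depending on V is an affine combination of V and λ-independent points, so each such coordinate is linear in λ; the λ² term in each signed area is a multiple of (N−S)×(N−S) = 0, so 2·[NVW] and 2·[NGP] are each linear in λ. Evaluating at λ=0 and λ=1:
  2·[NVW] = -1/2·λ + 1/2,   2·[NGP] = 1
So [NVW]:[NGP] = (-1/2·λ + 1/2) / (1). Setting this equal to 5/16:
  -1/2·λ + 1/2 = 5/16·(1)  ⇒  λ = 3/8
Then r = λ/(1−λ) = (3/8)/(5/8) = 3/5. Check: with r = 3/5, V = (27/32, -11/8) and [NVW]:[NGP] = 5/16 as required.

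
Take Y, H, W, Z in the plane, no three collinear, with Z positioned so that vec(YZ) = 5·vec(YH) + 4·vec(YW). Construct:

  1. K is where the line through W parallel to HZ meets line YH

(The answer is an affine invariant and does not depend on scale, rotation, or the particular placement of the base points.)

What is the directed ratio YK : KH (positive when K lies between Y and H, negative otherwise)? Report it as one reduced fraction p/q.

YK:KH = -1/2

Set Y = (0, 0), H = (1, 0), W = (0, 1), Z = (5, 4); any affine frame gives the same invariant.
1. K is where the line through W parallel to HZ meets line YH ⇒ K = (-1, 0)
K = Y + t·(H−Y) with t = -1, so YK:KH = t:(1−t) = -1:2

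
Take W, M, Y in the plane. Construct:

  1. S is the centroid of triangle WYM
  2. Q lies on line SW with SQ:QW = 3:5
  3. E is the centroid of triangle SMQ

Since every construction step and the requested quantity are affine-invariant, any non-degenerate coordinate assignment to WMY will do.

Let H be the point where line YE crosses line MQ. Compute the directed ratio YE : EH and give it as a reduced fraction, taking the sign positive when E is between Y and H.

YE:EH = 13

Assign W = (0, 0), M = (1, 0), Y = (0, 1) — the answer is frame-independent, so this choice is without loss of generality.
1. S is the centroid of triangle WYM ⇒ S = (1/3, 1/3)
2. Q lies on line SW with SQ:QW = 3:5 ⇒ Q = (5/24, 5/24)
3. E is the centroid of triangle SMQ ⇒ E = (37/72, 13/72)
line YE meets MQ at H = (259/468, 55/468)
E = Y + t·(H−Y) with t = 13/14, so YE:EH = 13/14:1/14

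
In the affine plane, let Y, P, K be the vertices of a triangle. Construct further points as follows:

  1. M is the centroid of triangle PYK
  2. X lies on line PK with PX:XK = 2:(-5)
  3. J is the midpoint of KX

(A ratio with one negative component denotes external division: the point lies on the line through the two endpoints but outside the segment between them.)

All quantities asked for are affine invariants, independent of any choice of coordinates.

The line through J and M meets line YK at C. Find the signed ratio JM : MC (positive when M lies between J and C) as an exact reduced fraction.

JM:MC = 3/2

Work in coordinates with Y = (0, 0), P = (1, 0), K = (0, 1).
1. M is the centroid of triangle PYK ⇒ M = (1/3, 1/3)
2. X lies on line PK with PX:XK = 2:(-5) ⇒ X = (5/3, -2/3)
3. J is the midpoint of KX ⇒ J = (5/6, 1/6)
line JM meets YK at C = (0, 4/9)
M = J + t·(C−J) with t = 3/5, so JM:MC = 3/5:2/5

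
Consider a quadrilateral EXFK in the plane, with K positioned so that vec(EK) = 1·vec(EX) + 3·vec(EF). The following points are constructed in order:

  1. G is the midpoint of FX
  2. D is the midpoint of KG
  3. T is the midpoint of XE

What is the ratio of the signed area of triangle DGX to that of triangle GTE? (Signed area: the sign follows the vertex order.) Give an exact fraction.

[DGX]:[GTE] = -3

Choose coordinates E = (0, 0), X = (1, 0), F = (0, 1), K = (1, 3).
1. G is the midpoint of FX ⇒ G = (1/2, 1/2)
2. D is the midpoint of KG ⇒ D = (3/4, 7/4)
3. T is the midpoint of XE ⇒ T = (1/2, 0)
2·[DGX] = 3/4, 2·[GTE] = -1/4
[DGX]:[GTE] = 3/4:-1/4 = -3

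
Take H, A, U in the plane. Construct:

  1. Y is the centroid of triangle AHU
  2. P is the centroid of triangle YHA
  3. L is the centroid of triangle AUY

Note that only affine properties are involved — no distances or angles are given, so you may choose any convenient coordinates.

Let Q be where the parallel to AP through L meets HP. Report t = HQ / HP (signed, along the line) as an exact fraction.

t = 8/3

Set H = (0, 0), A = (1, 0), U = (0, 1); any affine frame gives the same invariant.
1. Y is the centroid of triangle AHU ⇒ Y = (1/3, 1/3)
2. P is the centroid of triangle YHA ⇒ P = (4/9, 1/9)
3. L is the centroid of triangle AUY ⇒ L = (4/9, 4/9)
through L parallel to AP: direction (-5/9, 1/9); meets HP at Q = (32/27, 8/27)
Q = H + t·(P−H) with t = 8/3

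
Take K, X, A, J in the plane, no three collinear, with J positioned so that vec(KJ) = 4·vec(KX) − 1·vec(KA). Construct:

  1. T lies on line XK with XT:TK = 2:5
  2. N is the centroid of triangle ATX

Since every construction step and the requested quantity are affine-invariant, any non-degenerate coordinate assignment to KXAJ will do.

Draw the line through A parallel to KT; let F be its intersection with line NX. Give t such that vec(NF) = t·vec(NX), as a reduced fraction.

t = -2

Assign K = (0, 0), X = (1, 0), A = (0, 1), J = (4, -1) — the answer is frame-independent, so this choice is without loss of generality.
1. T lies on line XK with XT:TK = 2:5 ⇒ T = (5/7, 0)
2. N is the centroid of triangle ATX ⇒ N = (4/7, 1/3)
through A parallel to KT: direction (5/7, 0); meets NX at F = (-2/7, 1)
F = N + t·(X−N) with t = -2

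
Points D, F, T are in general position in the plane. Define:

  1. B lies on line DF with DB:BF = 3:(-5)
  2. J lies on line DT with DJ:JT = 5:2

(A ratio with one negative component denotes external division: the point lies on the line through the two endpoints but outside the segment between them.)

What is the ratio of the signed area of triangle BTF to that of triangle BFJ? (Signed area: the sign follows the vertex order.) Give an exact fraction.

[BTF]:[BFJ] = -7/5

Set D = (0, 0), F = (1, 0), T = (0, 1); any affine frame gives the same invariant.
1. B lies on line DF with DB:BF = 3:(-5) ⇒ B = (-3/2, 0)
2. J lies on line DT with DJ:JT = 5:2 ⇒ J = (0, 5/7)
2·[BTF] = -5/2, 2·[BFJ] = 25/14
[BTF]:[BFJ] = -5/2:25/14 = -7/5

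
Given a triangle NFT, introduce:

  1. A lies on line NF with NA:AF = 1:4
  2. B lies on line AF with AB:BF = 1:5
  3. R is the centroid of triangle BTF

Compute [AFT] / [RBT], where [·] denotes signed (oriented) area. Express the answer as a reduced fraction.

Set N = (0, 0), F = (1, 0), T = (0, 1); any affine frame gives the same invariant.
1. A lies on line NF with NA:AF = 1:4 ⇒ A = (1/5, 0)
2. B lies on line AF with AB:BF = 1:5 ⇒ B = (1/3, 0)
3. R is the centroid of triangle BTF ⇒ R = (4/9, 1/3)
2·[AFT] = 4/5, 2·[RBT] = -2/9
[AFT]:[RBT] = 4/5:-2/9 = -18/5

[AFT]:[RBT] = -18/5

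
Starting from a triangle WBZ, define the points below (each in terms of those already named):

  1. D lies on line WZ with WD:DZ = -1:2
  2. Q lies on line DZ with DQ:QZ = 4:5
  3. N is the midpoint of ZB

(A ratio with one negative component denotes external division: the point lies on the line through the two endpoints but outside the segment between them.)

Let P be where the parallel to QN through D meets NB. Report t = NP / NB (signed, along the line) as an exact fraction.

t = 4/5

Choose coordinates W = (0, 0), B = (1, 0), Z = (0, 1).
1. D lies on line WZ with WD:DZ = -1:2 ⇒ D = (0, -1)
2. Q lies on line DZ with DQ:QZ = 4:5 ⇒ Q = (0, -1/9)
3. N is the midpoint of ZB ⇒ N = (1/2, 1/2)
through D parallel to QN: direction (1/2, 11/18); meets NB at P = (9/10, 1/10)
P = N + t·(B−N) with t = 4/5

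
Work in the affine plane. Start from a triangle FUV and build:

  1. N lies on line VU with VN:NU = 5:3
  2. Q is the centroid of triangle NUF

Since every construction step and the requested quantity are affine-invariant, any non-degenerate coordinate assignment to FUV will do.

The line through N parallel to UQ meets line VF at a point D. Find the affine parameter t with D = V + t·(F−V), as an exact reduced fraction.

t = 5/11

Assign F = (0, 0), U = (1, 0), V = (0, 1) — the answer is frame-independent, so this choice is without loss of generality.
1. N lies on line VU with VN:NU = 5:3 ⇒ N = (5/8, 3/8)
2. Q is the centroid of triangle NUF ⇒ Q = (13/24, 1/8)
through N parallel to UQ: direction (-11/24, 1/8); meets VF at D = (0, 6/11)
D = V + t·(F−V) with t = 5/11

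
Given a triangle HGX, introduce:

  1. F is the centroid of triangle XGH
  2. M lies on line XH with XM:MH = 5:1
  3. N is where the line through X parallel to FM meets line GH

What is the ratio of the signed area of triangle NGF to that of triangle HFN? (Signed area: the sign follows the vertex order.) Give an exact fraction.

Choose coordinates H = (0, 0), G = (1, 0), X = (0, 1).
1. F is the centroid of triangle XGH ⇒ F = (1/3, 1/3)
2. M lies on line XH with XM:MH = 5:1 ⇒ M = (0, 1/6)
3. N is where the line through X parallel to FM meets line GH ⇒ N = (-2, 0)
2·[NGF] = 1, 2·[HFN] = 2/3
[NGF]:[HFN] = 1:2/3 = 3/2

[NGF]:[HFN] = 3/2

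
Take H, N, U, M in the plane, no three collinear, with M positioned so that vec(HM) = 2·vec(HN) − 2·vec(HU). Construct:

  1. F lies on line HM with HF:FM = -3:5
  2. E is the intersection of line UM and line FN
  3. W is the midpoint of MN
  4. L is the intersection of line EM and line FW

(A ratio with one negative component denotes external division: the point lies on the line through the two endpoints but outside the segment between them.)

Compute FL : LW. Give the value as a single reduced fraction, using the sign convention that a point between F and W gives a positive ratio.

Choose coordinates H = (0, 0), N = (1, 0), U = (0, 1), M = (2, -2).
1. F lies on line HM with HF:FM = -3:5 ⇒ F = (-3, 3)
2. E is the intersection of line UM and line FN ⇒ E = (1/3, 1/2)
3. W is the midpoint of MN ⇒ W = (3/2, -1)
4. L is the intersection of line EM and line FW ⇒ L = (12/11, -7/11)
L = F + t·(W−F) with t = 10/11, so FL:LW = t:(1−t) = 10/11:1/11

FL:LW = 10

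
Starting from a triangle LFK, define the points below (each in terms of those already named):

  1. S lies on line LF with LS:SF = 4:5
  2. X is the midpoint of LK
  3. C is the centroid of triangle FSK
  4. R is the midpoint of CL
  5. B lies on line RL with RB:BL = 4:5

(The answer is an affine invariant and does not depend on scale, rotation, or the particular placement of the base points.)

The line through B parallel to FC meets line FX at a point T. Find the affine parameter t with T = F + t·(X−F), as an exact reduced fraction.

t = 13/4

Work in coordinates with L = (0, 0), F = (1, 0), K = (0, 1).
1. S lies on line LF with LS:SF = 4:5 ⇒ S = (4/9, 0)
2. X is the midpoint of LK ⇒ X = (0, 1/2)
3. C is the centroid of triangle FSK ⇒ C = (13/27, 1/3)
4. R is the midpoint of CL ⇒ R = (13/54, 1/6)
5. B lies on line RL with RB:BL = 4:5 ⇒ B = (65/486, 5/54)
through B parallel to FC: direction (-14/27, 1/3); meets FX at T = (-9/4, 13/8)
T = F + t·(X−F) with t = 13/4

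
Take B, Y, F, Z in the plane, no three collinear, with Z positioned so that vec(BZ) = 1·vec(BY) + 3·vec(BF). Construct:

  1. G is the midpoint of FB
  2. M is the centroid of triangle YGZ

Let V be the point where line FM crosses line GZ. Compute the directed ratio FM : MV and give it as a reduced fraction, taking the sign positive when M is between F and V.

FM:MV = -3/2

Choose coordinates B = (0, 0), Y = (1, 0), F = (0, 1), Z = (1, 3).
1. G is the midpoint of FB ⇒ G = (0, 1/2)
2. M is the centroid of triangle YGZ ⇒ M = (2/3, 7/6)
line FM meets GZ at V = (2/9, 19/18)
M = F + t·(V−F) with t = 3, so FM:MV = 3:-2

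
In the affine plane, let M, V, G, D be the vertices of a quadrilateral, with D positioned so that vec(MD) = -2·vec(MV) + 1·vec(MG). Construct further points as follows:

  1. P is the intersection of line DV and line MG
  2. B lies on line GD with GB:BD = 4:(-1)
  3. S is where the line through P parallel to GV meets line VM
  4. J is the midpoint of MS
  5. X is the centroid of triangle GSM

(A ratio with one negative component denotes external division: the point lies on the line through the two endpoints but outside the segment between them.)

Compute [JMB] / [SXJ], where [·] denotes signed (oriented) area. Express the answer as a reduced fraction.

[JMB]:[SXJ] = -3

Choose coordinates M = (0, 0), V = (1, 0), G = (0, 1), D = (-2, 1).
1. P is the intersection of line DV and line MG ⇒ P = (0, 1/3)
2. B lies on line GD with GB:BD = 4:(-1) ⇒ B = (-8/3, 1)
3. S is where the line through P parallel to GV meets line VM ⇒ S = (1/3, 0)
4. J is the midpoint of MS ⇒ J = (1/6, 0)
5. X is the centroid of triangle GSM ⇒ X = (1/9, 1/3)
2·[JMB] = -1/6, 2·[SXJ] = 1/18
[JMB]:[SXJ] = -1/6:1/18 = -3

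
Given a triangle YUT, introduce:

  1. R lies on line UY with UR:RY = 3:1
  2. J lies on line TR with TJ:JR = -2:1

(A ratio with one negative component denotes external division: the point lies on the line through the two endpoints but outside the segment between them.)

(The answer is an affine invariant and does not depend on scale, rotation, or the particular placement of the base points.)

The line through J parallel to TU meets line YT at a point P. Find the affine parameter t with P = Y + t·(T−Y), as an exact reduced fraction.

t = -1/2

Set Y = (0, 0), U = (1, 0), T = (0, 1); any affine frame gives the same invariant.
1. R lies on line UY with UR:RY = 3:1 ⇒ R = (1/4, 0)
2. J lies on line TR with TJ:JR = -2:1 ⇒ J = (1/2, -1)
through J parallel to TU: direction (1, -1); meets YT at P = (0, -1/2)
P = Y + t·(T−Y) with t = -1/2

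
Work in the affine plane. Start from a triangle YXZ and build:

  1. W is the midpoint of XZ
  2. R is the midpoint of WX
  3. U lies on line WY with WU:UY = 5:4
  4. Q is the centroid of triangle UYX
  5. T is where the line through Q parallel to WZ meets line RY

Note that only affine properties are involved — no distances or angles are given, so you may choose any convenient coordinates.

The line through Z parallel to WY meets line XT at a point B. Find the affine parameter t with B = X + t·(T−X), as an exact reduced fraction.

t = 108/41

Assign Y = (0, 0), X = (1, 0), Z = (0, 1) — the answer is frame-independent, so this choice is without loss of generality.
1. W is the midpoint of XZ ⇒ W = (1/2, 1/2)
2. R is the midpoint of WX ⇒ R = (3/4, 1/4)
3. U lies on line WY with WU:UY = 5:4 ⇒ U = (2/9, 2/9)
4. Q is the centroid of triangle UYX ⇒ Q = (11/27, 2/27)
5. T is where the line through Q parallel to WZ meets line RY ⇒ T = (13/36, 13/108)
through Z parallel to WY: direction (-1/2, -1/2); meets XT at B = (-28/41, 13/41)
B = X + t·(T−X) with t = 108/41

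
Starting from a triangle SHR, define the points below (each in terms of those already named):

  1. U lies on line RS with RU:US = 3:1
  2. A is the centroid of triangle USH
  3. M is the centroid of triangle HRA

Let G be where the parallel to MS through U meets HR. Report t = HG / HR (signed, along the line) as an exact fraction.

t = 17/29

Choose coordinates S = (0, 0), H = (1, 0), R = (0, 1).
1. U lies on line RS with RU:US = 3:1 ⇒ U = (0, 1/4)
2. A is the centroid of triangle USH ⇒ A = (1/3, 1/12)
3. M is the centroid of triangle HRA ⇒ M = (4/9, 13/36)
through U parallel to MS: direction (-4/9, -13/36); meets HR at G = (12/29, 17/29)
G = H + t·(R−H) with t = 17/29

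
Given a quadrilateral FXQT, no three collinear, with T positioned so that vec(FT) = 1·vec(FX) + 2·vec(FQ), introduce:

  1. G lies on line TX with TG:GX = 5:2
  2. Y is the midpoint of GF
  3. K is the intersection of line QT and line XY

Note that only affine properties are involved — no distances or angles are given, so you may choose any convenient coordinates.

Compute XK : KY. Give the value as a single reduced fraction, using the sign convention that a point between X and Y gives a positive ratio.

XK:KY = -28/17

Assign F = (0, 0), X = (1, 0), Q = (0, 1), T = (1, 2) — the answer is frame-independent, so this choice is without loss of generality.
1. G lies on line TX with TG:GX = 5:2 ⇒ G = (1, 4/7)
2. Y is the midpoint of GF ⇒ Y = (1/2, 2/7)
3. K is the intersection of line QT and line XY ⇒ K = (-3/11, 8/11)
K = X + t·(Y−X) with t = 28/11, so XK:KY = t:(1−t) = 28/11:-17/11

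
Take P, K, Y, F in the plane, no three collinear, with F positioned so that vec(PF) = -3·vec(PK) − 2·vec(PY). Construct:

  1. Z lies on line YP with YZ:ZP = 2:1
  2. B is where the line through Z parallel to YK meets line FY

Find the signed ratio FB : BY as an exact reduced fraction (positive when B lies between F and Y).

FB:BY = 8

Work in coordinates with P = (0, 0), K = (1, 0), Y = (0, 1), F = (-3, -2).
1. Z lies on line YP with YZ:ZP = 2:1 ⇒ Z = (0, 1/3)
2. B is where the line through Z parallel to YK meets line FY ⇒ B = (-1/3, 2/3)
B = F + t·(Y−F) with t = 8/9, so FB:BY = t:(1−t) = 8/9:1/9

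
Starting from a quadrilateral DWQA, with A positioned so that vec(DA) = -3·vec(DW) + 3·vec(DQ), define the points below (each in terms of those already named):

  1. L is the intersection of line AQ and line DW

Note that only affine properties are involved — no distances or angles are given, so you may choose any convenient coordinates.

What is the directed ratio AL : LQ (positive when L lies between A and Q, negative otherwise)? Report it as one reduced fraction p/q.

AL:LQ = -3

Work in coordinates with D = (0, 0), W = (1, 0), Q = (0, 1), A = (-3, 3).
1. L is the intersection of line AQ and line DW ⇒ L = (3/2, 0)
L = A + t·(Q−A) with t = 3/2, so AL:LQ = t:(1−t) = 3/2:-1/2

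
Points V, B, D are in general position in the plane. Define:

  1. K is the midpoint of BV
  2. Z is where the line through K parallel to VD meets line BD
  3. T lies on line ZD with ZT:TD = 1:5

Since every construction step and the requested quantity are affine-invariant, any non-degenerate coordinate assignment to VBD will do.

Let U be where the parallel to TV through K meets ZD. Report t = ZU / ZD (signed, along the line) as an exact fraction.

t = -5/12

Set V = (0, 0), B = (1, 0), D = (0, 1); any affine frame gives the same invariant.
1. K is the midpoint of BV ⇒ K = (1/2, 0)
2. Z is where the line through K parallel to VD meets line BD ⇒ Z = (1/2, 1/2)
3. T lies on line ZD with ZT:TD = 1:5 ⇒ T = (5/12, 7/12)
through K parallel to TV: direction (-5/12, -7/12); meets ZD at U = (17/24, 7/24)
U = Z + t·(D−Z) with t = -5/12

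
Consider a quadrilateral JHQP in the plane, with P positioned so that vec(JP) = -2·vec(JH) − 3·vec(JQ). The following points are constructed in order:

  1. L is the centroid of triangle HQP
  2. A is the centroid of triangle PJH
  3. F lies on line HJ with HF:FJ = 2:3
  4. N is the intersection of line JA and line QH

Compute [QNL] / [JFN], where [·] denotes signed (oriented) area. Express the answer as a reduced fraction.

Assign J = (0, 0), H = (1, 0), Q = (0, 1), P = (-2, -3) — the answer is frame-independent, so this choice is without loss of generality.
1. L is the centroid of triangle HQP ⇒ L = (-1/3, -2/3)
2. A is the centroid of triangle PJH ⇒ A = (-1/3, -1)
3. F lies on line HJ with HF:FJ = 2:3 ⇒ F = (3/5, 0)
4. N is the intersection of line JA and line QH ⇒ N = (1/4, 3/4)
2·[QNL] = -1/2, 2·[JFN] = 9/20
[QNL]:[JFN] = -1/2:9/20 = -10/9

[QNL]:[JFN] = -10/9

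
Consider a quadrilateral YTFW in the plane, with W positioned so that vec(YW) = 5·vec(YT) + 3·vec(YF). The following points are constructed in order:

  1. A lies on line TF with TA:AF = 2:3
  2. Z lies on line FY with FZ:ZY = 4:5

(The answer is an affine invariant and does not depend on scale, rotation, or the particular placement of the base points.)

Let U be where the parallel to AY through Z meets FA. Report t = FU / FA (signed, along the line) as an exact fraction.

t = 4/9

Choose coordinates Y = (0, 0), T = (1, 0), F = (0, 1), W = (5, 3).
1. A lies on line TF with TA:AF = 2:3 ⇒ A = (3/5, 2/5)
2. Z lies on line FY with FZ:ZY = 4:5 ⇒ Z = (0, 5/9)
through Z parallel to AY: direction (-3/5, -2/5); meets FA at U = (4/15, 11/15)
U = F + t·(A−F) with t = 4/9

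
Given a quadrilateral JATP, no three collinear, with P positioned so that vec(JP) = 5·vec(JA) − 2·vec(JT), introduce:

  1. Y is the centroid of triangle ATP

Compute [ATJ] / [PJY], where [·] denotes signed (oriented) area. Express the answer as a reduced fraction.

[ATJ]:[PJY] = -3/7

Assign J = (0, 0), A = (1, 0), T = (0, 1), P = (5, -2) — the answer is frame-independent, so this choice is without loss of generality.
1. Y is the centroid of triangle ATP ⇒ Y = (2, -1/3)
2·[ATJ] = 1, 2·[PJY] = -7/3
[ATJ]:[PJY] = 1:-7/3 = -3/7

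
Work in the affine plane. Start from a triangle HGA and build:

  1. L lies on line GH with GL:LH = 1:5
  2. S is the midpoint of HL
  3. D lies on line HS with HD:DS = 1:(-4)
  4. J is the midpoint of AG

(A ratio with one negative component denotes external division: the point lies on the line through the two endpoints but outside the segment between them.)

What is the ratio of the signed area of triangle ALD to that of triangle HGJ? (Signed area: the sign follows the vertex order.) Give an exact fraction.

[ALD]:[HGJ] = -35/18

Choose coordinates H = (0, 0), G = (1, 0), A = (0, 1).
1. L lies on line GH with GL:LH = 1:5 ⇒ L = (5/6, 0)
2. S is the midpoint of HL ⇒ S = (5/12, 0)
3. D lies on line HS with HD:DS = 1:(-4) ⇒ D = (-5/36, 0)
4. J is the midpoint of AG ⇒ J = (1/2, 1/2)
2·[ALD] = -35/36, 2·[HGJ] = 1/2
[ALD]:[HGJ] = -35/36:1/2 = -35/18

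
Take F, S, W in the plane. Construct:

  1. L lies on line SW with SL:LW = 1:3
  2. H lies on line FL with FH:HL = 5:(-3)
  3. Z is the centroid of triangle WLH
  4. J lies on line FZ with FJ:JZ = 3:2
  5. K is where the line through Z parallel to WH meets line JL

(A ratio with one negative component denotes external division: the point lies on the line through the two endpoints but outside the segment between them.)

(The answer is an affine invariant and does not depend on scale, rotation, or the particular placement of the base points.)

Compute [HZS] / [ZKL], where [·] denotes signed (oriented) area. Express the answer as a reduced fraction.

[HZS]:[ZKL] = 5/4

Set F = (0, 0), S = (1, 0), W = (0, 1); any affine frame gives the same invariant.
1. L lies on line SW with SL:LW = 1:3 ⇒ L = (3/4, 1/4)
2. H lies on line FL with FH:HL = 5:(-3) ⇒ H = (15/8, 5/8)
3. Z is the centroid of triangle WLH ⇒ Z = (7/8, 5/8)
4. J lies on line FZ with FJ:JZ = 3:2 ⇒ J = (21/40, 3/8)
5. K is where the line through Z parallel to WH meets line JL ⇒ K = (-3/8, 7/8)
2·[HZS] = 5/8, 2·[ZKL] = 1/2
[HZS]:[ZKL] = 5/8:1/2 = 5/4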